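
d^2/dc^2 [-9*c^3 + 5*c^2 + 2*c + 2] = 10 - 54*c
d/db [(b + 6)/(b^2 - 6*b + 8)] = (b^2 - 6*b - 2*(b - 3)*(b + 6) + 8)/(b^2 - 6*b + 8)^2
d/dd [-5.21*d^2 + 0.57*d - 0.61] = 0.57 - 10.42*d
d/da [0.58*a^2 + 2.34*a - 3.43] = 1.16*a + 2.34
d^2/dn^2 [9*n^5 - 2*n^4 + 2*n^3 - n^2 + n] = 180*n^3 - 24*n^2 + 12*n - 2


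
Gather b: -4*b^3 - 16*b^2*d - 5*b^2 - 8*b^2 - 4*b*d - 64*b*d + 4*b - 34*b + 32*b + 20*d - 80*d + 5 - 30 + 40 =-4*b^3 + b^2*(-16*d - 13) + b*(2 - 68*d) - 60*d + 15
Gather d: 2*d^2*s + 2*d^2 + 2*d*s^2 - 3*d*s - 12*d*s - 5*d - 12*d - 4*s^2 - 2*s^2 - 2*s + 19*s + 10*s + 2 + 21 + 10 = d^2*(2*s + 2) + d*(2*s^2 - 15*s - 17) - 6*s^2 + 27*s + 33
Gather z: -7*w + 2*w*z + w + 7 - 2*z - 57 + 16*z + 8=-6*w + z*(2*w + 14) - 42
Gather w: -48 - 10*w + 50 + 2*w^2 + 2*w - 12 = 2*w^2 - 8*w - 10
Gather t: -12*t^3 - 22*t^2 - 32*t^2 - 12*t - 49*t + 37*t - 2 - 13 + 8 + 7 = -12*t^3 - 54*t^2 - 24*t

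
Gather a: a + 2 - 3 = a - 1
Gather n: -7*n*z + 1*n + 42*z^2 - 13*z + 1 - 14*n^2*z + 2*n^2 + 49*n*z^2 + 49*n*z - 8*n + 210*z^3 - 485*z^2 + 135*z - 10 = n^2*(2 - 14*z) + n*(49*z^2 + 42*z - 7) + 210*z^3 - 443*z^2 + 122*z - 9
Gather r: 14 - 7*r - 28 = -7*r - 14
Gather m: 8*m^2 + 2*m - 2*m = 8*m^2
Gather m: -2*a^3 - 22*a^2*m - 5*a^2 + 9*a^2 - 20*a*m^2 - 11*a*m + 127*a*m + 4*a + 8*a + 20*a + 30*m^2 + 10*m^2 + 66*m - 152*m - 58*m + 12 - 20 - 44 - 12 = -2*a^3 + 4*a^2 + 32*a + m^2*(40 - 20*a) + m*(-22*a^2 + 116*a - 144) - 64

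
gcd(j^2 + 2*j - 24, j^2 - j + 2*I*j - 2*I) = 1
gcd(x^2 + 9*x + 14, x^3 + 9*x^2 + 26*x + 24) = x + 2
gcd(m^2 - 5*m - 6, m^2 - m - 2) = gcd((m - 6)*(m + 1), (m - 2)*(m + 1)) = m + 1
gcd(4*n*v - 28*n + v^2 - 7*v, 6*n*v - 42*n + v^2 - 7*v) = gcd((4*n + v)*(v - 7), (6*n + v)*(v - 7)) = v - 7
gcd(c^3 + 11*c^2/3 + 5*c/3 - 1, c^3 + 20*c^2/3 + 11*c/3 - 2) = c^2 + 2*c/3 - 1/3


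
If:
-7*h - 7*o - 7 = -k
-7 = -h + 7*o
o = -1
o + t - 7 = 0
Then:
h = 0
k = 0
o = -1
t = 8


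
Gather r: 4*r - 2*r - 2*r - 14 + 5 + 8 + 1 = 0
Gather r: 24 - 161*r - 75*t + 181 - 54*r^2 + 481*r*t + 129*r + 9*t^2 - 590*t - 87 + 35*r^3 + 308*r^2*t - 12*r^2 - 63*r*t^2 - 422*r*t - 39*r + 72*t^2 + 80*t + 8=35*r^3 + r^2*(308*t - 66) + r*(-63*t^2 + 59*t - 71) + 81*t^2 - 585*t + 126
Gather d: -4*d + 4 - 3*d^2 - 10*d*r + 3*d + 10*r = -3*d^2 + d*(-10*r - 1) + 10*r + 4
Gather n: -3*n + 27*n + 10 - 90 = 24*n - 80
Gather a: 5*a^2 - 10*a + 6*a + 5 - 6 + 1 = 5*a^2 - 4*a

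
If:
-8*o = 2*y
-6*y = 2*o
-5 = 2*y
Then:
No Solution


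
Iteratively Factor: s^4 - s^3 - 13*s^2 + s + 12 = (s - 1)*(s^3 - 13*s - 12) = (s - 1)*(s + 1)*(s^2 - s - 12) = (s - 4)*(s - 1)*(s + 1)*(s + 3)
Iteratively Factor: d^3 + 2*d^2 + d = (d)*(d^2 + 2*d + 1) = d*(d + 1)*(d + 1)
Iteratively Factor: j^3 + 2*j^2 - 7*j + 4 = (j - 1)*(j^2 + 3*j - 4) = (j - 1)^2*(j + 4)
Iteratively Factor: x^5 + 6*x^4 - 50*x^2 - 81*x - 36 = (x - 3)*(x^4 + 9*x^3 + 27*x^2 + 31*x + 12) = (x - 3)*(x + 3)*(x^3 + 6*x^2 + 9*x + 4) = (x - 3)*(x + 1)*(x + 3)*(x^2 + 5*x + 4) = (x - 3)*(x + 1)*(x + 3)*(x + 4)*(x + 1)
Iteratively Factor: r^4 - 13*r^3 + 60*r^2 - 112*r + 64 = (r - 4)*(r^3 - 9*r^2 + 24*r - 16) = (r - 4)*(r - 1)*(r^2 - 8*r + 16) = (r - 4)^2*(r - 1)*(r - 4)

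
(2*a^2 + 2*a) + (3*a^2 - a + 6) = 5*a^2 + a + 6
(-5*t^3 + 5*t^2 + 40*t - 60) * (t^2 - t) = -5*t^5 + 10*t^4 + 35*t^3 - 100*t^2 + 60*t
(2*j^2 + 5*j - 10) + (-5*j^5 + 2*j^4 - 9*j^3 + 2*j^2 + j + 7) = -5*j^5 + 2*j^4 - 9*j^3 + 4*j^2 + 6*j - 3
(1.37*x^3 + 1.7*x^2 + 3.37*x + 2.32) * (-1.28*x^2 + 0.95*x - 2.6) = -1.7536*x^5 - 0.8745*x^4 - 6.2606*x^3 - 4.1881*x^2 - 6.558*x - 6.032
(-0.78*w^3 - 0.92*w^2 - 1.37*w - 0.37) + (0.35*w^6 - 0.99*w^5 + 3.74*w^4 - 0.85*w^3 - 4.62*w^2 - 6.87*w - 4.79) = 0.35*w^6 - 0.99*w^5 + 3.74*w^4 - 1.63*w^3 - 5.54*w^2 - 8.24*w - 5.16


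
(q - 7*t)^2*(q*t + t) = q^3*t - 14*q^2*t^2 + q^2*t + 49*q*t^3 - 14*q*t^2 + 49*t^3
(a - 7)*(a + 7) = a^2 - 49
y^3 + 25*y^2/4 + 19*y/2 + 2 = (y + 1/4)*(y + 2)*(y + 4)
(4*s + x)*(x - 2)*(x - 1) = 4*s*x^2 - 12*s*x + 8*s + x^3 - 3*x^2 + 2*x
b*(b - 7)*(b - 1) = b^3 - 8*b^2 + 7*b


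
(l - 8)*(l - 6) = l^2 - 14*l + 48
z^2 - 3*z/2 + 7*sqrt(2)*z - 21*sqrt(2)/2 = (z - 3/2)*(z + 7*sqrt(2))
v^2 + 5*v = v*(v + 5)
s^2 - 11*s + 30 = (s - 6)*(s - 5)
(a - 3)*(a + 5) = a^2 + 2*a - 15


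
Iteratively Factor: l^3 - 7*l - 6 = (l + 1)*(l^2 - l - 6) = (l + 1)*(l + 2)*(l - 3)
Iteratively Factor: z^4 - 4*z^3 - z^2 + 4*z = (z - 4)*(z^3 - z) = (z - 4)*(z - 1)*(z^2 + z) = z*(z - 4)*(z - 1)*(z + 1)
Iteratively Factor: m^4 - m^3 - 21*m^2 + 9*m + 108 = (m + 3)*(m^3 - 4*m^2 - 9*m + 36) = (m - 3)*(m + 3)*(m^2 - m - 12) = (m - 3)*(m + 3)^2*(m - 4)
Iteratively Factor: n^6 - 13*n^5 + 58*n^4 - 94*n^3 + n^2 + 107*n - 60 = (n + 1)*(n^5 - 14*n^4 + 72*n^3 - 166*n^2 + 167*n - 60) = (n - 1)*(n + 1)*(n^4 - 13*n^3 + 59*n^2 - 107*n + 60) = (n - 3)*(n - 1)*(n + 1)*(n^3 - 10*n^2 + 29*n - 20) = (n - 5)*(n - 3)*(n - 1)*(n + 1)*(n^2 - 5*n + 4) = (n - 5)*(n - 3)*(n - 1)^2*(n + 1)*(n - 4)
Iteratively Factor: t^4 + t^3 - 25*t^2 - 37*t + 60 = (t + 3)*(t^3 - 2*t^2 - 19*t + 20) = (t - 1)*(t + 3)*(t^2 - t - 20) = (t - 1)*(t + 3)*(t + 4)*(t - 5)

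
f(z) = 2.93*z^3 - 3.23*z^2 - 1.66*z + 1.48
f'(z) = 8.79*z^2 - 6.46*z - 1.66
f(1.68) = 3.47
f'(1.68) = 12.30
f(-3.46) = -152.81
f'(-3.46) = 125.92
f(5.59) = 403.07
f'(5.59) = 236.90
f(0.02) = 1.45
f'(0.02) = -1.79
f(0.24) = 0.94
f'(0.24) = -2.70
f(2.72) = 32.03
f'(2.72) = 45.80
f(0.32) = 0.71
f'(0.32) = -2.83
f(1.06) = -0.42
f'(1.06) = 1.37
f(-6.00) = -737.72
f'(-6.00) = 353.54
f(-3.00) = -101.72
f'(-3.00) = 96.83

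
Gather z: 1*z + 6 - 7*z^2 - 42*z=-7*z^2 - 41*z + 6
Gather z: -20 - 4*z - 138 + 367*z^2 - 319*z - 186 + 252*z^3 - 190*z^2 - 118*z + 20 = 252*z^3 + 177*z^2 - 441*z - 324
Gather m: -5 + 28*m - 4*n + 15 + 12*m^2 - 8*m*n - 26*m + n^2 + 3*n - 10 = 12*m^2 + m*(2 - 8*n) + n^2 - n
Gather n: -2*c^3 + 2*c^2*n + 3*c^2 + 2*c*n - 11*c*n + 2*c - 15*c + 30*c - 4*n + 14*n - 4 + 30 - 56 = -2*c^3 + 3*c^2 + 17*c + n*(2*c^2 - 9*c + 10) - 30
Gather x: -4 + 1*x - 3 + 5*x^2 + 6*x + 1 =5*x^2 + 7*x - 6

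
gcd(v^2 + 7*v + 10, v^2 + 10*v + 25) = v + 5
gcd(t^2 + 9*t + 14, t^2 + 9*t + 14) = t^2 + 9*t + 14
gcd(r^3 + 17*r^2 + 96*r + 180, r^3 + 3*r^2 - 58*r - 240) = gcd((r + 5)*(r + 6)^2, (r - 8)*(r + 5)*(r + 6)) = r^2 + 11*r + 30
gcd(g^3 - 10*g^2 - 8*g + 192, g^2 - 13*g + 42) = g - 6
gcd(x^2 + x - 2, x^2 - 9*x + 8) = x - 1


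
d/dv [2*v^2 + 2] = 4*v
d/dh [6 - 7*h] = -7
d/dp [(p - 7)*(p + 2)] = 2*p - 5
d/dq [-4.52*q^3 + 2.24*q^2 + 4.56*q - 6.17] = -13.56*q^2 + 4.48*q + 4.56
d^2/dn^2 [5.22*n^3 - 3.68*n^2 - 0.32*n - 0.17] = 31.32*n - 7.36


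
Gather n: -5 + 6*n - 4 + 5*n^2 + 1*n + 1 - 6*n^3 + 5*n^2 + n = -6*n^3 + 10*n^2 + 8*n - 8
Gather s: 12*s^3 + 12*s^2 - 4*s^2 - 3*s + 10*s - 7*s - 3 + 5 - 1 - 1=12*s^3 + 8*s^2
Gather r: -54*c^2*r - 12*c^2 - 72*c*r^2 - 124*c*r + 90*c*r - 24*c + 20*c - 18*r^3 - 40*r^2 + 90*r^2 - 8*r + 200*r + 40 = -12*c^2 - 4*c - 18*r^3 + r^2*(50 - 72*c) + r*(-54*c^2 - 34*c + 192) + 40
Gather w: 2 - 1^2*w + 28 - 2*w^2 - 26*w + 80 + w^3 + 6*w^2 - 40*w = w^3 + 4*w^2 - 67*w + 110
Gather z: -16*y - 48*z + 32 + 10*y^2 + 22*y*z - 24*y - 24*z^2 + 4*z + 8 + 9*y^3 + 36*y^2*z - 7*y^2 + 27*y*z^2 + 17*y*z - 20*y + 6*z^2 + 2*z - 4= 9*y^3 + 3*y^2 - 60*y + z^2*(27*y - 18) + z*(36*y^2 + 39*y - 42) + 36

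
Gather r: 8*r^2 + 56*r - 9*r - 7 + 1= 8*r^2 + 47*r - 6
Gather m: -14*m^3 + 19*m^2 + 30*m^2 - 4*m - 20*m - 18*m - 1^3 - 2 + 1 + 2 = -14*m^3 + 49*m^2 - 42*m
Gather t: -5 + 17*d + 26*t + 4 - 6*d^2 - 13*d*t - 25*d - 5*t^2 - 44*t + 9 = -6*d^2 - 8*d - 5*t^2 + t*(-13*d - 18) + 8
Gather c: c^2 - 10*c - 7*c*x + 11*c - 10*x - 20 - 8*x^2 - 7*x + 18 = c^2 + c*(1 - 7*x) - 8*x^2 - 17*x - 2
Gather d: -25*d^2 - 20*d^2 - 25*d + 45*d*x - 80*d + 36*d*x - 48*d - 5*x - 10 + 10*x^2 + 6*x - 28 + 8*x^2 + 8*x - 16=-45*d^2 + d*(81*x - 153) + 18*x^2 + 9*x - 54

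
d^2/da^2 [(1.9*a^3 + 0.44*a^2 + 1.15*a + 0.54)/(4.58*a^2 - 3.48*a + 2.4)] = (2.8421709430404e-14*a^4 + 66.5214320000001*a^3 - 56.268144*a^2 - 61.821216*a + 25.486272)/(96.071912*a^6 - 218.993616*a^5 + 317.426976*a^4 - 271.657152*a^3 + 166.33728*a^2 - 60.1344*a + 13.824)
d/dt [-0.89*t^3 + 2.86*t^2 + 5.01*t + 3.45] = -2.67*t^2 + 5.72*t + 5.01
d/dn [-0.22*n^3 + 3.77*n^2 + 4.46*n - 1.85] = -0.66*n^2 + 7.54*n + 4.46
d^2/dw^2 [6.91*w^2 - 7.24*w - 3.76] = 13.8200000000000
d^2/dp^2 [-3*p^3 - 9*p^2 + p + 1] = -18*p - 18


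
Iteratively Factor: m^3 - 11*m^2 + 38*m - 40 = (m - 4)*(m^2 - 7*m + 10) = (m - 5)*(m - 4)*(m - 2)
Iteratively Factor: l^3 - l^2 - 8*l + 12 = (l - 2)*(l^2 + l - 6) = (l - 2)^2*(l + 3)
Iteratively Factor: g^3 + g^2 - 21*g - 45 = (g + 3)*(g^2 - 2*g - 15) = (g - 5)*(g + 3)*(g + 3)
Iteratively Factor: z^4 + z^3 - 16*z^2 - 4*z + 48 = (z - 2)*(z^3 + 3*z^2 - 10*z - 24) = (z - 3)*(z - 2)*(z^2 + 6*z + 8) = (z - 3)*(z - 2)*(z + 4)*(z + 2)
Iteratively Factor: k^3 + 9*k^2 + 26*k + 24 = (k + 3)*(k^2 + 6*k + 8) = (k + 2)*(k + 3)*(k + 4)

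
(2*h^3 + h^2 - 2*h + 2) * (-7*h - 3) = -14*h^4 - 13*h^3 + 11*h^2 - 8*h - 6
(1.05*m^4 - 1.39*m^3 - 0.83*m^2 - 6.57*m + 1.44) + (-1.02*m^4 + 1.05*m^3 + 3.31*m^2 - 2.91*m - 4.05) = 0.03*m^4 - 0.34*m^3 + 2.48*m^2 - 9.48*m - 2.61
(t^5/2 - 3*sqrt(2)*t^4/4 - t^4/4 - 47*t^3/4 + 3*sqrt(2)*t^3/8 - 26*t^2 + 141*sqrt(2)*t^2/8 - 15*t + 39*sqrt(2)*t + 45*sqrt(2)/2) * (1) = t^5/2 - 3*sqrt(2)*t^4/4 - t^4/4 - 47*t^3/4 + 3*sqrt(2)*t^3/8 - 26*t^2 + 141*sqrt(2)*t^2/8 - 15*t + 39*sqrt(2)*t + 45*sqrt(2)/2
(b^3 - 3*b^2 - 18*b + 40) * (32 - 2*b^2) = -2*b^5 + 6*b^4 + 68*b^3 - 176*b^2 - 576*b + 1280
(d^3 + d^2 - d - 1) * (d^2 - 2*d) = d^5 - d^4 - 3*d^3 + d^2 + 2*d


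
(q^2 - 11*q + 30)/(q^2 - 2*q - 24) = (q - 5)/(q + 4)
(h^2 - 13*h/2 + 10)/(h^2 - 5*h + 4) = (h - 5/2)/(h - 1)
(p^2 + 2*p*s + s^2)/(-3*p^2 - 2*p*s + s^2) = (-p - s)/(3*p - s)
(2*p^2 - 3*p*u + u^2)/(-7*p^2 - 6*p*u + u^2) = (-2*p^2 + 3*p*u - u^2)/(7*p^2 + 6*p*u - u^2)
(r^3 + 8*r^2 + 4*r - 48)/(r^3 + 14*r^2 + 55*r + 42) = (r^2 + 2*r - 8)/(r^2 + 8*r + 7)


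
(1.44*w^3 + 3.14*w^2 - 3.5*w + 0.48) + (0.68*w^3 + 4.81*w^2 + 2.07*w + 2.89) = 2.12*w^3 + 7.95*w^2 - 1.43*w + 3.37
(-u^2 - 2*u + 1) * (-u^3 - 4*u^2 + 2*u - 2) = u^5 + 6*u^4 + 5*u^3 - 6*u^2 + 6*u - 2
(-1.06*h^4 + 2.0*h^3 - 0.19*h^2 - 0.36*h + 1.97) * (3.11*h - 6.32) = -3.2966*h^5 + 12.9192*h^4 - 13.2309*h^3 + 0.0812000000000002*h^2 + 8.4019*h - 12.4504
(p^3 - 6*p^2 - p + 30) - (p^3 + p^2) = -7*p^2 - p + 30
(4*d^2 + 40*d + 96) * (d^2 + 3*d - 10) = 4*d^4 + 52*d^3 + 176*d^2 - 112*d - 960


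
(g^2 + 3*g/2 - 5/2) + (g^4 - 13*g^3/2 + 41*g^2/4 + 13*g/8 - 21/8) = g^4 - 13*g^3/2 + 45*g^2/4 + 25*g/8 - 41/8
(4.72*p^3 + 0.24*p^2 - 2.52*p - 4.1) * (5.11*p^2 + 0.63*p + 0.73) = 24.1192*p^5 + 4.2*p^4 - 9.2804*p^3 - 22.3634*p^2 - 4.4226*p - 2.993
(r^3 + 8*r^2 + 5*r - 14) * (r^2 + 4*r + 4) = r^5 + 12*r^4 + 41*r^3 + 38*r^2 - 36*r - 56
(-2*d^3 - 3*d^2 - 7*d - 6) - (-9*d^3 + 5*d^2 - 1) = 7*d^3 - 8*d^2 - 7*d - 5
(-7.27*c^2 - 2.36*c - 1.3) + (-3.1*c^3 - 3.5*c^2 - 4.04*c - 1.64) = -3.1*c^3 - 10.77*c^2 - 6.4*c - 2.94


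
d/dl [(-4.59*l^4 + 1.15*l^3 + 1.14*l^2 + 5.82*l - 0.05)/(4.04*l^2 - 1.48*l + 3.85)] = (-37.0872*l^5 + 25.0256*l^4 - 74.09*l^3 - 11.9175*l^2 + 9.182*l + 22.333)/(16.3216*l^4 - 11.9584*l^3 + 33.2984*l^2 - 11.396*l + 14.8225)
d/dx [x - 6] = 1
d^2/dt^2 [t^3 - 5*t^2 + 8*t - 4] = 6*t - 10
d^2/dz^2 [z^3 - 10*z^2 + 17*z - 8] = 6*z - 20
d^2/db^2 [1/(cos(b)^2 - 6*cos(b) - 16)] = (8*sin(b)^4 - 204*sin(b)^2 - 147*cos(b) - 9*cos(3*b) - 12)/(2*(sin(b)^2 + 6*cos(b) + 15)^3)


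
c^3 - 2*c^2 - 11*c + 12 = (c - 4)*(c - 1)*(c + 3)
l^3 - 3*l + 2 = (l - 1)^2*(l + 2)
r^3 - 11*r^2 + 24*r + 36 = (r - 6)^2*(r + 1)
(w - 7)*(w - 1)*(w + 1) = w^3 - 7*w^2 - w + 7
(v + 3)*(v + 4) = v^2 + 7*v + 12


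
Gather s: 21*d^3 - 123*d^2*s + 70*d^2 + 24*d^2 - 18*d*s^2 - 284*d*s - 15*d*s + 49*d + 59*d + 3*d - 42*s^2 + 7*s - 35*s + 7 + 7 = 21*d^3 + 94*d^2 + 111*d + s^2*(-18*d - 42) + s*(-123*d^2 - 299*d - 28) + 14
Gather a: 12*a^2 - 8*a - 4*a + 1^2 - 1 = 12*a^2 - 12*a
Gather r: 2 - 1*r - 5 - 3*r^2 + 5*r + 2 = -3*r^2 + 4*r - 1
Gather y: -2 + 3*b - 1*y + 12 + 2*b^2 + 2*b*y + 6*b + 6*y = 2*b^2 + 9*b + y*(2*b + 5) + 10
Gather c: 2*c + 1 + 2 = 2*c + 3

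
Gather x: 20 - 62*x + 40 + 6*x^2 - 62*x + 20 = 6*x^2 - 124*x + 80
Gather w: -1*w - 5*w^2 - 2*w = -5*w^2 - 3*w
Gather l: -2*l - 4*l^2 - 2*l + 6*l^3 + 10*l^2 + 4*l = 6*l^3 + 6*l^2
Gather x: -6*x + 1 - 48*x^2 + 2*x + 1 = -48*x^2 - 4*x + 2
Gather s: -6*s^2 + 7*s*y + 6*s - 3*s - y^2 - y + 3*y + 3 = -6*s^2 + s*(7*y + 3) - y^2 + 2*y + 3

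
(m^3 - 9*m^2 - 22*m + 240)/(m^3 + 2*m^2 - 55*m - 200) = (m - 6)/(m + 5)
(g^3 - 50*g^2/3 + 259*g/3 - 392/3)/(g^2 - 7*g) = g - 29/3 + 56/(3*g)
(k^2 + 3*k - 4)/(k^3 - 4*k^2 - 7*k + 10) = (k + 4)/(k^2 - 3*k - 10)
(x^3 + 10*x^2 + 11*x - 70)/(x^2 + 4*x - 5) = (x^2 + 5*x - 14)/(x - 1)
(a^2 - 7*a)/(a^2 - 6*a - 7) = a/(a + 1)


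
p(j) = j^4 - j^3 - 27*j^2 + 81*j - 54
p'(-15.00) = -13284.00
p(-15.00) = 46656.00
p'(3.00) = 0.00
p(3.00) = 0.00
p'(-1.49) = 141.57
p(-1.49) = -226.40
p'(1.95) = -6.05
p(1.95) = 8.33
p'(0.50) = 53.75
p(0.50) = -20.31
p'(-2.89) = 115.45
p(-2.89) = -419.70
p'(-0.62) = 112.37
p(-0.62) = -114.21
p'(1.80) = -2.59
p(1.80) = 8.99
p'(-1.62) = 143.60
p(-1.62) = -244.94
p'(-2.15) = 143.48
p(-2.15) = -321.65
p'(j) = 4*j^3 - 3*j^2 - 54*j + 81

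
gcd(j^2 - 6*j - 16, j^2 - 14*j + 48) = j - 8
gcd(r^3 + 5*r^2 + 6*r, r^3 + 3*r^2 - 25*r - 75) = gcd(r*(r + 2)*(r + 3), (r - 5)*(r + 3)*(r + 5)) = r + 3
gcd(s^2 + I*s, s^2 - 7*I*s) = s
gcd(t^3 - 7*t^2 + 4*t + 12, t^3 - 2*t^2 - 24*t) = t - 6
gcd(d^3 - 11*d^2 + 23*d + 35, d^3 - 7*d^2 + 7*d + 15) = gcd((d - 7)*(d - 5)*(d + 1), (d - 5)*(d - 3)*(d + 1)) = d^2 - 4*d - 5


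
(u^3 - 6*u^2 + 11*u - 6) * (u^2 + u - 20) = u^5 - 5*u^4 - 15*u^3 + 125*u^2 - 226*u + 120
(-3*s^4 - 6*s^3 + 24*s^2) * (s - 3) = -3*s^5 + 3*s^4 + 42*s^3 - 72*s^2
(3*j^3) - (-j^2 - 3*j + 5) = 3*j^3 + j^2 + 3*j - 5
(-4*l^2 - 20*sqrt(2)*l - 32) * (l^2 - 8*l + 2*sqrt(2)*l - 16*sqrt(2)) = -4*l^4 - 28*sqrt(2)*l^3 + 32*l^3 - 112*l^2 + 224*sqrt(2)*l^2 - 64*sqrt(2)*l + 896*l + 512*sqrt(2)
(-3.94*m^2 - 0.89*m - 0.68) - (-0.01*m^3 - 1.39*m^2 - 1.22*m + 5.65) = 0.01*m^3 - 2.55*m^2 + 0.33*m - 6.33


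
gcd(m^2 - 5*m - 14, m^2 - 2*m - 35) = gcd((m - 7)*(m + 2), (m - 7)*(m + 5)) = m - 7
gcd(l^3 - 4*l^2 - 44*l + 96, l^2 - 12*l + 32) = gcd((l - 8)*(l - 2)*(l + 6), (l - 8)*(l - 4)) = l - 8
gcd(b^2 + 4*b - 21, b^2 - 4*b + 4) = 1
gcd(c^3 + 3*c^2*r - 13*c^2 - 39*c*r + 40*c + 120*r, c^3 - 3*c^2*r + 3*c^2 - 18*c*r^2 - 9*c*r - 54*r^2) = c + 3*r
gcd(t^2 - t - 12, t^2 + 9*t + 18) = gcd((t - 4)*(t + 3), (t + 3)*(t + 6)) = t + 3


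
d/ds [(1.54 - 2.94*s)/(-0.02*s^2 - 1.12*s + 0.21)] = (-0.0588*s^2 + 0.0615999999999999*s + 1.1074)/(0.0004*s^4 + 0.0448*s^3 + 1.246*s^2 - 0.4704*s + 0.0441)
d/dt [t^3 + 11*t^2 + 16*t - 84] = 3*t^2 + 22*t + 16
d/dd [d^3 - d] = 3*d^2 - 1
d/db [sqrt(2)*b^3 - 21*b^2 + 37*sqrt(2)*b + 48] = 3*sqrt(2)*b^2 - 42*b + 37*sqrt(2)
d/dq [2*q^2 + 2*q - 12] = 4*q + 2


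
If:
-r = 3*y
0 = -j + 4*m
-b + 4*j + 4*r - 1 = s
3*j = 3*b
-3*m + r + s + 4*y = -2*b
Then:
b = 44*y/17 + 4/17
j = 44*y/17 + 4/17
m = 11*y/17 + 1/17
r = -3*y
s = -72*y/17 - 5/17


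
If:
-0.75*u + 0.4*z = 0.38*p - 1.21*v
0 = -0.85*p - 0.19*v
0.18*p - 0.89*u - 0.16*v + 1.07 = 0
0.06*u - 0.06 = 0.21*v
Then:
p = -0.01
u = 1.19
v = 0.05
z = 2.06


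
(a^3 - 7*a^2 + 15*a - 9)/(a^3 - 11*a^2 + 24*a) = (a^2 - 4*a + 3)/(a*(a - 8))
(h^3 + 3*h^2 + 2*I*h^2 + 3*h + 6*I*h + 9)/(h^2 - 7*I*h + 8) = (h^3 + h^2*(3 + 2*I) + h*(3 + 6*I) + 9)/(h^2 - 7*I*h + 8)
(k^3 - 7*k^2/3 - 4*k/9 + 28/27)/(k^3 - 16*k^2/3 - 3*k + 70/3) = (k^2 - 4/9)/(k^2 - 3*k - 10)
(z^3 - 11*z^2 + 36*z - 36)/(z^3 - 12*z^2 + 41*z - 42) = (z - 6)/(z - 7)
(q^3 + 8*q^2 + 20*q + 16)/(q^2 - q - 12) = (q^3 + 8*q^2 + 20*q + 16)/(q^2 - q - 12)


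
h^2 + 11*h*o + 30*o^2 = (h + 5*o)*(h + 6*o)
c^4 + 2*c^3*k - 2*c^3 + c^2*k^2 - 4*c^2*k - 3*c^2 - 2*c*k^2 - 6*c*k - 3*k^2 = (c - 3)*(c + 1)*(c + k)^2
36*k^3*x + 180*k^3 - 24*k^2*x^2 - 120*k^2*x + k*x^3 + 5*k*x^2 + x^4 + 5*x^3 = (-3*k + x)*(-2*k + x)*(6*k + x)*(x + 5)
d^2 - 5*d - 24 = (d - 8)*(d + 3)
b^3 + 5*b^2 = b^2*(b + 5)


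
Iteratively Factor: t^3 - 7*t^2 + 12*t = (t - 3)*(t^2 - 4*t) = t*(t - 3)*(t - 4)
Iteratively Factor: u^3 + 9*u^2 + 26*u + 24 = (u + 2)*(u^2 + 7*u + 12) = (u + 2)*(u + 3)*(u + 4)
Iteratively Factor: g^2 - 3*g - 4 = (g + 1)*(g - 4)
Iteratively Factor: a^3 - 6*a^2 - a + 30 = (a + 2)*(a^2 - 8*a + 15) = (a - 5)*(a + 2)*(a - 3)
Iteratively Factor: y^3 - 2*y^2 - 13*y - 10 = (y - 5)*(y^2 + 3*y + 2) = (y - 5)*(y + 2)*(y + 1)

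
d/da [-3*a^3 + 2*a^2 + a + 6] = -9*a^2 + 4*a + 1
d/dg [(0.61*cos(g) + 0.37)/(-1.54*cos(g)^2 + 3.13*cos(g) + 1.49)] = (-0.9394*cos(g)^2 - 1.1396*cos(g) + 0.2492)*sin(g)/(2.3716*cos(g)^4 - 9.6404*cos(g)^3 + 5.2077*cos(g)^2 + 9.3274*cos(g) + 2.2201)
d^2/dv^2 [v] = 0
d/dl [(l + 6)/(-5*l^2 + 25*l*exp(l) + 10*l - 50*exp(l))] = (-l^2 + 5*l*exp(l) + 2*l - (l + 6)*(5*l*exp(l) - 2*l - 5*exp(l) + 2) - 10*exp(l))/(5*(l^2 - 5*l*exp(l) - 2*l + 10*exp(l))^2)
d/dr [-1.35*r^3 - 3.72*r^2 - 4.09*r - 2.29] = -4.05*r^2 - 7.44*r - 4.09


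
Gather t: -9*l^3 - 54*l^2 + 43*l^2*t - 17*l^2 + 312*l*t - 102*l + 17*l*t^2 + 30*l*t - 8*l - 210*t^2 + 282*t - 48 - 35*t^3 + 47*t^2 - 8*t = -9*l^3 - 71*l^2 - 110*l - 35*t^3 + t^2*(17*l - 163) + t*(43*l^2 + 342*l + 274) - 48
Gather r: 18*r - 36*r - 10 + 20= 10 - 18*r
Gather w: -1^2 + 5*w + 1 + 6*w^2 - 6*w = 6*w^2 - w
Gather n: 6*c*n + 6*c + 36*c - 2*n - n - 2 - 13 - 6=42*c + n*(6*c - 3) - 21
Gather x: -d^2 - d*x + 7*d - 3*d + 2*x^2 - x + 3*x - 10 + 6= -d^2 + 4*d + 2*x^2 + x*(2 - d) - 4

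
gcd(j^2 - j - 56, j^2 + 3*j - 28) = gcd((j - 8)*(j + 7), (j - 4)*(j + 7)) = j + 7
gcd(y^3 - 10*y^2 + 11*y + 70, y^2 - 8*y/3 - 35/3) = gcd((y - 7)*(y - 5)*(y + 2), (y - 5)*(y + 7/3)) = y - 5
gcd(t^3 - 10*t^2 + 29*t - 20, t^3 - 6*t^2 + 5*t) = t^2 - 6*t + 5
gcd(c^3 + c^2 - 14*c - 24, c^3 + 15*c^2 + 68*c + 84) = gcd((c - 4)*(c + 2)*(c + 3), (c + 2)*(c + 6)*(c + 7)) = c + 2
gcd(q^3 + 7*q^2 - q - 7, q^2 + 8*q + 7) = q^2 + 8*q + 7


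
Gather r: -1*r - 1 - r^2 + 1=-r^2 - r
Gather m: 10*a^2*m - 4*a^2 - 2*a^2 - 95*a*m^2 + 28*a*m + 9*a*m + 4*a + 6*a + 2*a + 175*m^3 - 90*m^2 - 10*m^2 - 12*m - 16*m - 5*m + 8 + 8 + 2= -6*a^2 + 12*a + 175*m^3 + m^2*(-95*a - 100) + m*(10*a^2 + 37*a - 33) + 18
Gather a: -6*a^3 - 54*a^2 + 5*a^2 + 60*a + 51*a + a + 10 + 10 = -6*a^3 - 49*a^2 + 112*a + 20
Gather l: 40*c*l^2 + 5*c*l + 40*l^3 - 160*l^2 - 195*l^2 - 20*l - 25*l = 40*l^3 + l^2*(40*c - 355) + l*(5*c - 45)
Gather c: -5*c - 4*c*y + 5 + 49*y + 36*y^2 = c*(-4*y - 5) + 36*y^2 + 49*y + 5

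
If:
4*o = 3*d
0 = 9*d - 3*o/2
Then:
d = 0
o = 0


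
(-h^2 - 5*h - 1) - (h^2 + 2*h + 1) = -2*h^2 - 7*h - 2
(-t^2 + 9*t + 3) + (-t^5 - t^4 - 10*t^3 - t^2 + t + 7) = -t^5 - t^4 - 10*t^3 - 2*t^2 + 10*t + 10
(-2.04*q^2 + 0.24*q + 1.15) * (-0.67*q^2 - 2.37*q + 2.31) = 1.3668*q^4 + 4.674*q^3 - 6.0517*q^2 - 2.1711*q + 2.6565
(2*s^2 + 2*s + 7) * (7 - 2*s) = -4*s^3 + 10*s^2 + 49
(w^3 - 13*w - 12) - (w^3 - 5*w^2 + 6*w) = 5*w^2 - 19*w - 12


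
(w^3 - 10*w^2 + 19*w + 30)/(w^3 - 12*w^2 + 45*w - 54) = (w^2 - 4*w - 5)/(w^2 - 6*w + 9)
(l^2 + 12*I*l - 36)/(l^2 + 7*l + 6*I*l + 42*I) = (l + 6*I)/(l + 7)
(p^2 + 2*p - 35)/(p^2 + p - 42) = (p - 5)/(p - 6)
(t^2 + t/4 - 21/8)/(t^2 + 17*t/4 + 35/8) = (2*t - 3)/(2*t + 5)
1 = 1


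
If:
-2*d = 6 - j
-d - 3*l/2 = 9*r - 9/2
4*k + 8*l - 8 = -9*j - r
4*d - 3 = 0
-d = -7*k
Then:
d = 3/4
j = 15/2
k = 3/28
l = -5069/658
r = 1119/658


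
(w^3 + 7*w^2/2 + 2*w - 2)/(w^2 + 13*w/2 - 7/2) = (w^2 + 4*w + 4)/(w + 7)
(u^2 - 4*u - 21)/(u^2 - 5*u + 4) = (u^2 - 4*u - 21)/(u^2 - 5*u + 4)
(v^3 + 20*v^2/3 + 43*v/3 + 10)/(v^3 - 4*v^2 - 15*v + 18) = (3*v^2 + 11*v + 10)/(3*(v^2 - 7*v + 6))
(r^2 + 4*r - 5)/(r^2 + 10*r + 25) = (r - 1)/(r + 5)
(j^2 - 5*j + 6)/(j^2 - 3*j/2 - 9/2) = 2*(j - 2)/(2*j + 3)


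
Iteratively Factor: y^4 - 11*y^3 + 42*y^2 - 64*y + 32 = (y - 4)*(y^3 - 7*y^2 + 14*y - 8) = (y - 4)*(y - 2)*(y^2 - 5*y + 4) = (y - 4)*(y - 2)*(y - 1)*(y - 4)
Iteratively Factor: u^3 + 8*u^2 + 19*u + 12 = (u + 3)*(u^2 + 5*u + 4) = (u + 3)*(u + 4)*(u + 1)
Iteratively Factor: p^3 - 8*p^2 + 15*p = (p - 5)*(p^2 - 3*p) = p*(p - 5)*(p - 3)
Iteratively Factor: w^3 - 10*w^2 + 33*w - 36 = (w - 3)*(w^2 - 7*w + 12) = (w - 3)^2*(w - 4)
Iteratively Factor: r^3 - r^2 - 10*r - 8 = (r + 1)*(r^2 - 2*r - 8) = (r + 1)*(r + 2)*(r - 4)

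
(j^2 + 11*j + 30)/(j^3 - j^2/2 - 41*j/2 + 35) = 2*(j + 6)/(2*j^2 - 11*j + 14)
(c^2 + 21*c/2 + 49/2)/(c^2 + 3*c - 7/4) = 2*(c + 7)/(2*c - 1)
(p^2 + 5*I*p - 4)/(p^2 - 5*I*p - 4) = (-p^2 - 5*I*p + 4)/(-p^2 + 5*I*p + 4)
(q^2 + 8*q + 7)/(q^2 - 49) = (q + 1)/(q - 7)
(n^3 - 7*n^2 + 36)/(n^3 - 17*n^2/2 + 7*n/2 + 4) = 2*(n^3 - 7*n^2 + 36)/(2*n^3 - 17*n^2 + 7*n + 8)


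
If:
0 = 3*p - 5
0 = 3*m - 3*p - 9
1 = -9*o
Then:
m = 14/3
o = -1/9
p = 5/3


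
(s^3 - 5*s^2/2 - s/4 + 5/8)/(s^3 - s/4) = (s - 5/2)/s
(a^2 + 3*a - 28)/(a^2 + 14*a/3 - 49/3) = 3*(a - 4)/(3*a - 7)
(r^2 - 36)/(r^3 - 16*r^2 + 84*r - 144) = (r + 6)/(r^2 - 10*r + 24)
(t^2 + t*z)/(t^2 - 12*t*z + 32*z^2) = t*(t + z)/(t^2 - 12*t*z + 32*z^2)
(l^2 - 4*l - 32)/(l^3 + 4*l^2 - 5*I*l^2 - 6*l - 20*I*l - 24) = (l - 8)/(l^2 - 5*I*l - 6)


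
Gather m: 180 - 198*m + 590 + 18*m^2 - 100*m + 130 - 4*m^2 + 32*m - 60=14*m^2 - 266*m + 840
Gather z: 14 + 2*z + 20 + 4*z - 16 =6*z + 18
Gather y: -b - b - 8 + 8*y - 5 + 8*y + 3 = -2*b + 16*y - 10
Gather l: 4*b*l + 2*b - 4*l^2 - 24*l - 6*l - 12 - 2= 2*b - 4*l^2 + l*(4*b - 30) - 14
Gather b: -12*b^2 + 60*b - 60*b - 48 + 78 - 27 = 3 - 12*b^2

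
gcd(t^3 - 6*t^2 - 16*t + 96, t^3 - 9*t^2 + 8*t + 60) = t - 6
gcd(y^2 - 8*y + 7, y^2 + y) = 1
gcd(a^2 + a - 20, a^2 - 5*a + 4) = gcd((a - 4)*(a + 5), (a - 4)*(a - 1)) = a - 4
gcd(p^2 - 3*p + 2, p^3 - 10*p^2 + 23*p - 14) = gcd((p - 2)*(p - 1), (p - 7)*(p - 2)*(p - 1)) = p^2 - 3*p + 2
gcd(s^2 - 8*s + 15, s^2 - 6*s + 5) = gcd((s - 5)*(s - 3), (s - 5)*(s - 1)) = s - 5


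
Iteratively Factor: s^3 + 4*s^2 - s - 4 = (s + 4)*(s^2 - 1) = (s - 1)*(s + 4)*(s + 1)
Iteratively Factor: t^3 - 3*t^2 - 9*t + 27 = (t + 3)*(t^2 - 6*t + 9) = (t - 3)*(t + 3)*(t - 3)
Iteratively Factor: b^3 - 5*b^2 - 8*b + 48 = (b + 3)*(b^2 - 8*b + 16) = (b - 4)*(b + 3)*(b - 4)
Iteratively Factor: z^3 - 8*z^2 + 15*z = (z)*(z^2 - 8*z + 15) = z*(z - 3)*(z - 5)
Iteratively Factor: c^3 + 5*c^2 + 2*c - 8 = (c + 4)*(c^2 + c - 2) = (c - 1)*(c + 4)*(c + 2)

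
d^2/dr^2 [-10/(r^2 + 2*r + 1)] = -60/(r^4 + 4*r^3 + 6*r^2 + 4*r + 1)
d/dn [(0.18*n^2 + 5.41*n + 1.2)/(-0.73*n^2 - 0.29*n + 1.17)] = (3.8971*n^2 + 2.1732*n + 6.6777)/(0.5329*n^4 + 0.4234*n^3 - 1.6241*n^2 - 0.6786*n + 1.3689)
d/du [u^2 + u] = 2*u + 1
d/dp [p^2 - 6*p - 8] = 2*p - 6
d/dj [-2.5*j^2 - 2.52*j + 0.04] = -5.0*j - 2.52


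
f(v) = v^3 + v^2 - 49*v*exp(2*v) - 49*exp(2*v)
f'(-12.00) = 408.00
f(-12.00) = -1584.00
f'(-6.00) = 96.00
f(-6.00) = -180.00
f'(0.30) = -320.55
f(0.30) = -115.95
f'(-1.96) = 8.50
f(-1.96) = -2.75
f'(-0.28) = -68.62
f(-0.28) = -20.10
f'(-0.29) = -66.72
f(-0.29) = -19.42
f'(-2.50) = 14.41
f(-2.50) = -8.88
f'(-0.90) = -9.09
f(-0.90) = -0.73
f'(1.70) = -9384.67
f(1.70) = -3956.45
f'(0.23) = -267.95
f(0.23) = -95.41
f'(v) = 3*v^2 - 98*v*exp(2*v) + 2*v - 147*exp(2*v)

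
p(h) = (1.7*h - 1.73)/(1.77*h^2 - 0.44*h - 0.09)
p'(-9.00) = -0.01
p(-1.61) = -0.86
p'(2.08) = -0.03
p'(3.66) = -0.04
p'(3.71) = -0.04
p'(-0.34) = -47.91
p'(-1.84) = -0.50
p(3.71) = 0.20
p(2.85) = 0.24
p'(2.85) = -0.05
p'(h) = (0.44 - 3.54*h)*(1.7*h - 1.73)/(1.77*h^2 - 0.44*h - 0.09)^2 + 1.7/(1.77*h^2 - 0.44*h - 0.09)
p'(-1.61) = -0.69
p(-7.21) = -0.15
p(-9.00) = -0.12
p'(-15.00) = -0.00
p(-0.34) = -8.74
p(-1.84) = -0.72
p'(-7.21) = -0.02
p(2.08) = 0.27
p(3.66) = 0.20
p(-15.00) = -0.07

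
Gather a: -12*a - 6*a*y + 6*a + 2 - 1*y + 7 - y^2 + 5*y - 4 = a*(-6*y - 6) - y^2 + 4*y + 5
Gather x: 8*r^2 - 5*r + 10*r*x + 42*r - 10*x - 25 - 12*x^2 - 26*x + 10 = 8*r^2 + 37*r - 12*x^2 + x*(10*r - 36) - 15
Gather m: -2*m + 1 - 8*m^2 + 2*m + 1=2 - 8*m^2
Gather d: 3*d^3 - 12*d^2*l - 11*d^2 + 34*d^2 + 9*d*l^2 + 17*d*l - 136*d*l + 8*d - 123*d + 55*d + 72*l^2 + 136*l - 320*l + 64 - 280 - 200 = 3*d^3 + d^2*(23 - 12*l) + d*(9*l^2 - 119*l - 60) + 72*l^2 - 184*l - 416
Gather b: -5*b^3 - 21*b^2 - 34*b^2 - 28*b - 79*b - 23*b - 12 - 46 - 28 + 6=-5*b^3 - 55*b^2 - 130*b - 80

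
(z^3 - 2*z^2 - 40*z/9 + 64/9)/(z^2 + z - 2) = (z^2 - 4*z + 32/9)/(z - 1)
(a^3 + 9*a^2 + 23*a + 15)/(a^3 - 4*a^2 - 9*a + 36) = (a^2 + 6*a + 5)/(a^2 - 7*a + 12)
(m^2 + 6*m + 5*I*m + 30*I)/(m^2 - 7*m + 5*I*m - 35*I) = (m + 6)/(m - 7)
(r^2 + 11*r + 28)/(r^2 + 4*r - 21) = (r + 4)/(r - 3)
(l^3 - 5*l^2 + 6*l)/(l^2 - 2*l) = l - 3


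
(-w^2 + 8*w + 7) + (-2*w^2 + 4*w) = -3*w^2 + 12*w + 7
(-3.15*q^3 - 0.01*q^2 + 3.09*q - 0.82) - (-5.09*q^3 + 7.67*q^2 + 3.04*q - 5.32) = 1.94*q^3 - 7.68*q^2 + 0.0499999999999998*q + 4.5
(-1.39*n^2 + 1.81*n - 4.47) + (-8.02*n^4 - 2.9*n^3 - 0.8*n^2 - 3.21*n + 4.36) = -8.02*n^4 - 2.9*n^3 - 2.19*n^2 - 1.4*n - 0.109999999999999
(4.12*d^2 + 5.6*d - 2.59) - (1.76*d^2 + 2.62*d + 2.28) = 2.36*d^2 + 2.98*d - 4.87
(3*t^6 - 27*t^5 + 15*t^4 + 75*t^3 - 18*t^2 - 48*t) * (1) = 3*t^6 - 27*t^5 + 15*t^4 + 75*t^3 - 18*t^2 - 48*t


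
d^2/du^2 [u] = 0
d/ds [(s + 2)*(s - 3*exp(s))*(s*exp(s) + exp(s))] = (s^3 - 6*s^2*exp(s) + 6*s^2 - 24*s*exp(s) + 8*s - 21*exp(s) + 2)*exp(s)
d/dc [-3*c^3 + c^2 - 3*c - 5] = -9*c^2 + 2*c - 3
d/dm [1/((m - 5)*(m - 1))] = 2*(3 - m)/(m^4 - 12*m^3 + 46*m^2 - 60*m + 25)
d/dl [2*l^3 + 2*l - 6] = 6*l^2 + 2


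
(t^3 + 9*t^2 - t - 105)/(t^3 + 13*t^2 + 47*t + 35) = (t - 3)/(t + 1)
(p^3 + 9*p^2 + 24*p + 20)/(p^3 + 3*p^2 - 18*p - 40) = (p + 2)/(p - 4)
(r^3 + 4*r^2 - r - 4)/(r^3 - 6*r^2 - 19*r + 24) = (r^2 + 5*r + 4)/(r^2 - 5*r - 24)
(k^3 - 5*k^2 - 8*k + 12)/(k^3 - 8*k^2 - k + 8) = (k^2 - 4*k - 12)/(k^2 - 7*k - 8)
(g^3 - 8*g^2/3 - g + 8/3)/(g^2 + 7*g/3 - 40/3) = (g^2 - 1)/(g + 5)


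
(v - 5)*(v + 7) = v^2 + 2*v - 35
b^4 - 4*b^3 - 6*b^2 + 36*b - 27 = (b - 3)^2*(b - 1)*(b + 3)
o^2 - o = o*(o - 1)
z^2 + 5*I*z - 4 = (z + I)*(z + 4*I)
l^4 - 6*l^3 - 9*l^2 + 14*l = l*(l - 7)*(l - 1)*(l + 2)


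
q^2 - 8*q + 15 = (q - 5)*(q - 3)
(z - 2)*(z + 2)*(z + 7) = z^3 + 7*z^2 - 4*z - 28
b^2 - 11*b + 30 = (b - 6)*(b - 5)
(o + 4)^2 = o^2 + 8*o + 16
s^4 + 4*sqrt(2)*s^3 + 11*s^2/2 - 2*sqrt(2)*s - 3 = (s - sqrt(2)/2)*(s + sqrt(2)/2)*(s + sqrt(2))*(s + 3*sqrt(2))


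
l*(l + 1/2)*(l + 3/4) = l^3 + 5*l^2/4 + 3*l/8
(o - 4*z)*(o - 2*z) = o^2 - 6*o*z + 8*z^2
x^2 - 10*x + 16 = (x - 8)*(x - 2)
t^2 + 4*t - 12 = (t - 2)*(t + 6)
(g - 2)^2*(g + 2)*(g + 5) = g^4 + 3*g^3 - 14*g^2 - 12*g + 40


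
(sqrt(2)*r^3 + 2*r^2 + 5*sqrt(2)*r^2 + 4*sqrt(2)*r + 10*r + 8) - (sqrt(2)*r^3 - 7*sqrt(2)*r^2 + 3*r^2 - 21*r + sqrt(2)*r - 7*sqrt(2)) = -r^2 + 12*sqrt(2)*r^2 + 3*sqrt(2)*r + 31*r + 8 + 7*sqrt(2)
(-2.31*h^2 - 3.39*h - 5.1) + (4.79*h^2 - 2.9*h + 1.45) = 2.48*h^2 - 6.29*h - 3.65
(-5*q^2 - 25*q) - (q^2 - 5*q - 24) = -6*q^2 - 20*q + 24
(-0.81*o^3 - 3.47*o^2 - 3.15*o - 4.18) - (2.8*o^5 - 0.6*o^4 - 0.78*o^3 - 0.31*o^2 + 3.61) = -2.8*o^5 + 0.6*o^4 - 0.03*o^3 - 3.16*o^2 - 3.15*o - 7.79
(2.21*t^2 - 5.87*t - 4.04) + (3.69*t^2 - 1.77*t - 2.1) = 5.9*t^2 - 7.64*t - 6.14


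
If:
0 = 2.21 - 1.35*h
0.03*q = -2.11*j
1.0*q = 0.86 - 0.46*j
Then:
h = 1.64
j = -0.01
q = 0.87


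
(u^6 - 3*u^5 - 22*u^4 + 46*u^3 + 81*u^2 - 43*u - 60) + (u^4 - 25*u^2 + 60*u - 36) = u^6 - 3*u^5 - 21*u^4 + 46*u^3 + 56*u^2 + 17*u - 96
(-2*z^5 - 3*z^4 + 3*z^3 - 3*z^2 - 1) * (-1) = 2*z^5 + 3*z^4 - 3*z^3 + 3*z^2 + 1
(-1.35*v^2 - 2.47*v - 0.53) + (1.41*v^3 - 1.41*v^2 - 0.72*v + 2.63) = 1.41*v^3 - 2.76*v^2 - 3.19*v + 2.1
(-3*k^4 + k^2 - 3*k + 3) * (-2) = 6*k^4 - 2*k^2 + 6*k - 6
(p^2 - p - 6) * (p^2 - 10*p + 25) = p^4 - 11*p^3 + 29*p^2 + 35*p - 150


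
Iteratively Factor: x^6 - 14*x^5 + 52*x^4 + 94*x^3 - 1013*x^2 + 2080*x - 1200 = (x - 5)*(x^5 - 9*x^4 + 7*x^3 + 129*x^2 - 368*x + 240) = (x - 5)^2*(x^4 - 4*x^3 - 13*x^2 + 64*x - 48) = (x - 5)^2*(x - 3)*(x^3 - x^2 - 16*x + 16) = (x - 5)^2*(x - 3)*(x - 1)*(x^2 - 16) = (x - 5)^2*(x - 4)*(x - 3)*(x - 1)*(x + 4)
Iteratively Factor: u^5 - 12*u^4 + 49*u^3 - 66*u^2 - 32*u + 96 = (u - 3)*(u^4 - 9*u^3 + 22*u^2 - 32) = (u - 4)*(u - 3)*(u^3 - 5*u^2 + 2*u + 8) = (u - 4)*(u - 3)*(u + 1)*(u^2 - 6*u + 8) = (u - 4)^2*(u - 3)*(u + 1)*(u - 2)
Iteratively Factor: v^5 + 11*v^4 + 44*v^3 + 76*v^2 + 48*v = (v)*(v^4 + 11*v^3 + 44*v^2 + 76*v + 48) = v*(v + 2)*(v^3 + 9*v^2 + 26*v + 24) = v*(v + 2)*(v + 3)*(v^2 + 6*v + 8) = v*(v + 2)*(v + 3)*(v + 4)*(v + 2)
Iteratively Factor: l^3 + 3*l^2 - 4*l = (l + 4)*(l^2 - l) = l*(l + 4)*(l - 1)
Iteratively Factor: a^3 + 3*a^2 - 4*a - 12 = (a + 3)*(a^2 - 4) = (a - 2)*(a + 3)*(a + 2)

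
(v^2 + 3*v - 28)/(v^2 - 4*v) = (v + 7)/v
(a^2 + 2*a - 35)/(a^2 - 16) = (a^2 + 2*a - 35)/(a^2 - 16)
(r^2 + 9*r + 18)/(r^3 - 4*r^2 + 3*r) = (r^2 + 9*r + 18)/(r*(r^2 - 4*r + 3))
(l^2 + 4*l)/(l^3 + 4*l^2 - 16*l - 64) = l/(l^2 - 16)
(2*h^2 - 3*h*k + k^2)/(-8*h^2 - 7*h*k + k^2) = (-2*h^2 + 3*h*k - k^2)/(8*h^2 + 7*h*k - k^2)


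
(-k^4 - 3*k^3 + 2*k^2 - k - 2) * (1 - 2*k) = 2*k^5 + 5*k^4 - 7*k^3 + 4*k^2 + 3*k - 2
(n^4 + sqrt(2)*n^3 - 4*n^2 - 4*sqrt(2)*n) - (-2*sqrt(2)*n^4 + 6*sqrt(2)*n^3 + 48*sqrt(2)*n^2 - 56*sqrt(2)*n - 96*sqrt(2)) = n^4 + 2*sqrt(2)*n^4 - 5*sqrt(2)*n^3 - 48*sqrt(2)*n^2 - 4*n^2 + 52*sqrt(2)*n + 96*sqrt(2)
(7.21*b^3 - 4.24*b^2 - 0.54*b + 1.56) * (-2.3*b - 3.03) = -16.583*b^4 - 12.0943*b^3 + 14.0892*b^2 - 1.9518*b - 4.7268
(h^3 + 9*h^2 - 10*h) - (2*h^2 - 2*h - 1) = h^3 + 7*h^2 - 8*h + 1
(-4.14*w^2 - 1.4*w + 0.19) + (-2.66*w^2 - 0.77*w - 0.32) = -6.8*w^2 - 2.17*w - 0.13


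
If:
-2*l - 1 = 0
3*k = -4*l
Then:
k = 2/3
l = -1/2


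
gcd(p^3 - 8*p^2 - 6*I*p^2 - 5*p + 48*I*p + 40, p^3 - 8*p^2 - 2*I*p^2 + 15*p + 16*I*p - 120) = p^2 + p*(-8 - 5*I) + 40*I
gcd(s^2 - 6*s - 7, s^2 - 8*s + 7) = s - 7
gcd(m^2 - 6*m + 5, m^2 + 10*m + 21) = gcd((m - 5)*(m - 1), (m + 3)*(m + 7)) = 1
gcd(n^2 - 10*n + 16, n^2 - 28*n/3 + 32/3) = n - 8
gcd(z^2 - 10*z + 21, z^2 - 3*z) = z - 3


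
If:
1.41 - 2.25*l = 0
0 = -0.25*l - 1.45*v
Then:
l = 0.63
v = -0.11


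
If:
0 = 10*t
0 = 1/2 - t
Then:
No Solution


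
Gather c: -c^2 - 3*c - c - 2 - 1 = -c^2 - 4*c - 3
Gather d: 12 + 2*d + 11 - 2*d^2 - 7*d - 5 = -2*d^2 - 5*d + 18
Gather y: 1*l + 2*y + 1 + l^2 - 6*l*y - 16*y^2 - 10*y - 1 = l^2 + l - 16*y^2 + y*(-6*l - 8)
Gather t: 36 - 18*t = 36 - 18*t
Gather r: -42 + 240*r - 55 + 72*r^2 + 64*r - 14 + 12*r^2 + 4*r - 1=84*r^2 + 308*r - 112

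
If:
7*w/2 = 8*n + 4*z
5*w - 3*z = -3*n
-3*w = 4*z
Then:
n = 0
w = 0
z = 0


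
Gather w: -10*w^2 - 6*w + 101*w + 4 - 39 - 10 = -10*w^2 + 95*w - 45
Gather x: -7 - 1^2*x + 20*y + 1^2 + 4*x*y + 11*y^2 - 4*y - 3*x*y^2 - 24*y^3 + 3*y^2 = x*(-3*y^2 + 4*y - 1) - 24*y^3 + 14*y^2 + 16*y - 6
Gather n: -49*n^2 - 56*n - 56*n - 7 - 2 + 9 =-49*n^2 - 112*n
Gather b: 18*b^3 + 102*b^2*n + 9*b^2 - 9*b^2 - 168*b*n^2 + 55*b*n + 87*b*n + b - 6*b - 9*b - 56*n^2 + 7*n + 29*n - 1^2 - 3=18*b^3 + 102*b^2*n + b*(-168*n^2 + 142*n - 14) - 56*n^2 + 36*n - 4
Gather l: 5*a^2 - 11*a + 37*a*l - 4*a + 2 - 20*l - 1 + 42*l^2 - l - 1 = 5*a^2 - 15*a + 42*l^2 + l*(37*a - 21)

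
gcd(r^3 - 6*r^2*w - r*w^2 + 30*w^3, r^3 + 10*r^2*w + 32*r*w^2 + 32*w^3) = r + 2*w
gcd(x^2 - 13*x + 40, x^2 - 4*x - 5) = x - 5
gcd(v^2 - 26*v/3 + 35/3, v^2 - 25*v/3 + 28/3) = v - 7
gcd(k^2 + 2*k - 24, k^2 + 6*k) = k + 6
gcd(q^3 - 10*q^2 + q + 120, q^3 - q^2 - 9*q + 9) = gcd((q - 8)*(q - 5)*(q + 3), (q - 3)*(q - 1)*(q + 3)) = q + 3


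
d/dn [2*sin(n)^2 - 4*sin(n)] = 4*(sin(n) - 1)*cos(n)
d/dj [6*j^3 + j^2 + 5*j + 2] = 18*j^2 + 2*j + 5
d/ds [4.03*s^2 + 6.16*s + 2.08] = 8.06*s + 6.16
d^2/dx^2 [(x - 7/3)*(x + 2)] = 2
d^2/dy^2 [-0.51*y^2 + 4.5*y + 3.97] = -1.02000000000000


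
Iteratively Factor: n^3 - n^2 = (n)*(n^2 - n) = n^2*(n - 1)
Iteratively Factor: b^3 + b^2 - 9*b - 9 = (b + 3)*(b^2 - 2*b - 3) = (b - 3)*(b + 3)*(b + 1)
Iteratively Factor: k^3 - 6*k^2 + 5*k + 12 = (k + 1)*(k^2 - 7*k + 12) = (k - 3)*(k + 1)*(k - 4)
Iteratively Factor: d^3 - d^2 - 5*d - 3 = (d + 1)*(d^2 - 2*d - 3) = (d + 1)^2*(d - 3)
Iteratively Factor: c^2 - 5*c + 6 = (c - 3)*(c - 2)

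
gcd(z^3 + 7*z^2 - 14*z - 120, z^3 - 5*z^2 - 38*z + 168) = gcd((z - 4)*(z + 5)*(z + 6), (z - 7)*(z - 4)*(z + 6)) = z^2 + 2*z - 24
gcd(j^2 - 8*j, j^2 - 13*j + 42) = 1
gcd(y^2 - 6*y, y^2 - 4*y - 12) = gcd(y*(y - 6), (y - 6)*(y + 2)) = y - 6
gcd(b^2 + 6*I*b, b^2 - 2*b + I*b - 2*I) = 1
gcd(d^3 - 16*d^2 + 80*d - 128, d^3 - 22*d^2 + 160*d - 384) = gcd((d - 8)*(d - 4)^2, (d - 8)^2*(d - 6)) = d - 8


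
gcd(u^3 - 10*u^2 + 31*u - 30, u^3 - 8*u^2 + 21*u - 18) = u^2 - 5*u + 6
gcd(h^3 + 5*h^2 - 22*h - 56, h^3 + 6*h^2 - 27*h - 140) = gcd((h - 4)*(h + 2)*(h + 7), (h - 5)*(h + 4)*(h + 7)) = h + 7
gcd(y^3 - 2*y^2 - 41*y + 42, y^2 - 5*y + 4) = y - 1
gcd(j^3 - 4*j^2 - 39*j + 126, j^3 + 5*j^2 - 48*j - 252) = j^2 - j - 42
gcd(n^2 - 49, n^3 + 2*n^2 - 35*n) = n + 7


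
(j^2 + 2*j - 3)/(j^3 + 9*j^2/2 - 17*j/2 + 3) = 2*(j + 3)/(2*j^2 + 11*j - 6)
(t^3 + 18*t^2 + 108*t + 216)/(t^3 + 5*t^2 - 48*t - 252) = (t + 6)/(t - 7)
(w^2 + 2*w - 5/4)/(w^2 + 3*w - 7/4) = (2*w + 5)/(2*w + 7)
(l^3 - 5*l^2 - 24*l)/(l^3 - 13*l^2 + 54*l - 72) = l*(l^2 - 5*l - 24)/(l^3 - 13*l^2 + 54*l - 72)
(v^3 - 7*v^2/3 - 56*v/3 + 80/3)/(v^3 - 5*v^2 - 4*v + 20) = (3*v^2 + 8*v - 16)/(3*(v^2 - 4))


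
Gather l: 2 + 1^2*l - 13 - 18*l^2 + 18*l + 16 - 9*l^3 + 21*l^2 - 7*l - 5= -9*l^3 + 3*l^2 + 12*l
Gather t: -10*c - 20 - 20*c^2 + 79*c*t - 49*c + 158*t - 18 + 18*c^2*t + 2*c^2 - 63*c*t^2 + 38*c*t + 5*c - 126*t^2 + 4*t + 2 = -18*c^2 - 54*c + t^2*(-63*c - 126) + t*(18*c^2 + 117*c + 162) - 36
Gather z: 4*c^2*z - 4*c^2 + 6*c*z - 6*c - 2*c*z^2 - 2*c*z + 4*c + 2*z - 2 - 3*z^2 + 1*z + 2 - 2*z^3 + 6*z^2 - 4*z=-4*c^2 - 2*c - 2*z^3 + z^2*(3 - 2*c) + z*(4*c^2 + 4*c - 1)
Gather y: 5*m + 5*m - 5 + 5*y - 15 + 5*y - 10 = 10*m + 10*y - 30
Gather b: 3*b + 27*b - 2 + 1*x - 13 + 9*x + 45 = 30*b + 10*x + 30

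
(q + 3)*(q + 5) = q^2 + 8*q + 15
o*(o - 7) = o^2 - 7*o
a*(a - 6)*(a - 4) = a^3 - 10*a^2 + 24*a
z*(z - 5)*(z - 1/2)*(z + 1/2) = z^4 - 5*z^3 - z^2/4 + 5*z/4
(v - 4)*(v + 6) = v^2 + 2*v - 24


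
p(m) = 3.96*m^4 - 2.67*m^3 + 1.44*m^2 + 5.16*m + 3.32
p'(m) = 15.84*m^3 - 8.01*m^2 + 2.88*m + 5.16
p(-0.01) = 3.27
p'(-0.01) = 5.13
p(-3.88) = 1058.41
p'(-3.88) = -1051.83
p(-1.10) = 8.74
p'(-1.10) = -28.78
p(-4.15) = 1372.13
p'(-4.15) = -1276.88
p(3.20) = 362.32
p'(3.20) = 451.40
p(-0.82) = 3.32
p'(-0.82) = -11.32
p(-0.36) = 1.84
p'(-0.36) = 2.35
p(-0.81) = 3.21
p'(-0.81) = -10.85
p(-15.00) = 209736.17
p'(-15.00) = -55300.29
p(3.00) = 280.43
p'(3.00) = 369.39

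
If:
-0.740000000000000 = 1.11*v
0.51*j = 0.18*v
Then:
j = -0.24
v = -0.67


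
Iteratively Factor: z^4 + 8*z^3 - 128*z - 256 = (z + 4)*(z^3 + 4*z^2 - 16*z - 64) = (z - 4)*(z + 4)*(z^2 + 8*z + 16) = (z - 4)*(z + 4)^2*(z + 4)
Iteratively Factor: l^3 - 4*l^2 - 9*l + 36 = (l - 4)*(l^2 - 9) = (l - 4)*(l + 3)*(l - 3)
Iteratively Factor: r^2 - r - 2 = (r - 2)*(r + 1)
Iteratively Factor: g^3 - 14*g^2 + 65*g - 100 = (g - 5)*(g^2 - 9*g + 20) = (g - 5)*(g - 4)*(g - 5)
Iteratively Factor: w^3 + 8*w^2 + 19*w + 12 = (w + 4)*(w^2 + 4*w + 3) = (w + 1)*(w + 4)*(w + 3)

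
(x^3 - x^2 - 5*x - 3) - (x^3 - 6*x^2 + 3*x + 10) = 5*x^2 - 8*x - 13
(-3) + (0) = -3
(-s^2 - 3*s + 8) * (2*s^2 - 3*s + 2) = -2*s^4 - 3*s^3 + 23*s^2 - 30*s + 16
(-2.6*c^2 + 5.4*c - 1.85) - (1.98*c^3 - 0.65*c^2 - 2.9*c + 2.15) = -1.98*c^3 - 1.95*c^2 + 8.3*c - 4.0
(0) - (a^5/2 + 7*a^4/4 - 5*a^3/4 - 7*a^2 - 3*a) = -a^5/2 - 7*a^4/4 + 5*a^3/4 + 7*a^2 + 3*a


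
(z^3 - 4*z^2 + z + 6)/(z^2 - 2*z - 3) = z - 2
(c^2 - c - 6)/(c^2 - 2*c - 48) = (-c^2 + c + 6)/(-c^2 + 2*c + 48)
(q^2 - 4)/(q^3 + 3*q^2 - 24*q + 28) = (q + 2)/(q^2 + 5*q - 14)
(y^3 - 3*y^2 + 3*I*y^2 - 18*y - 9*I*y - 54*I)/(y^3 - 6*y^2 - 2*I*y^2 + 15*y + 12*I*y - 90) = (y + 3)/(y - 5*I)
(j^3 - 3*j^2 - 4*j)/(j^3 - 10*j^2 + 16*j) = (j^2 - 3*j - 4)/(j^2 - 10*j + 16)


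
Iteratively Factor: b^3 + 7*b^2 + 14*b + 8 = (b + 2)*(b^2 + 5*b + 4) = (b + 1)*(b + 2)*(b + 4)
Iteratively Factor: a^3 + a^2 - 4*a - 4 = (a + 1)*(a^2 - 4) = (a + 1)*(a + 2)*(a - 2)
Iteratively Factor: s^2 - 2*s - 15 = (s + 3)*(s - 5)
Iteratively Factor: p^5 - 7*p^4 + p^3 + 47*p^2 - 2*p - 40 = (p - 4)*(p^4 - 3*p^3 - 11*p^2 + 3*p + 10) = (p - 4)*(p - 1)*(p^3 - 2*p^2 - 13*p - 10) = (p - 4)*(p - 1)*(p + 1)*(p^2 - 3*p - 10) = (p - 4)*(p - 1)*(p + 1)*(p + 2)*(p - 5)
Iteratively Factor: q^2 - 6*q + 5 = (q - 1)*(q - 5)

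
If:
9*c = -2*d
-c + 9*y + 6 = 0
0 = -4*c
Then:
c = 0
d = 0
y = -2/3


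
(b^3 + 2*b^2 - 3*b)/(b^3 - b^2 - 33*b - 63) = b*(b - 1)/(b^2 - 4*b - 21)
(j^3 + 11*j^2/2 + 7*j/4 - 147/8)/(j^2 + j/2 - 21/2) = (j^2 + 2*j - 21/4)/(j - 3)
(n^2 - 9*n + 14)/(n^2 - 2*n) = (n - 7)/n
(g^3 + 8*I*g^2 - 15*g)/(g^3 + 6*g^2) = (g^2 + 8*I*g - 15)/(g*(g + 6))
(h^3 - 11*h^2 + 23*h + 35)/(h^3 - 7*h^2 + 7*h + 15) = (h - 7)/(h - 3)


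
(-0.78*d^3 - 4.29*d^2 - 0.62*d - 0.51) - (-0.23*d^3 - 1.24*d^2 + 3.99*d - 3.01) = -0.55*d^3 - 3.05*d^2 - 4.61*d + 2.5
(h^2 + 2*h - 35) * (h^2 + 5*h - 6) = h^4 + 7*h^3 - 31*h^2 - 187*h + 210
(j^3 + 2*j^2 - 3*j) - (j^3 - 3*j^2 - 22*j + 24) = 5*j^2 + 19*j - 24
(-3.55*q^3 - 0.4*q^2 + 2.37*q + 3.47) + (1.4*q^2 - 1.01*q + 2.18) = -3.55*q^3 + 1.0*q^2 + 1.36*q + 5.65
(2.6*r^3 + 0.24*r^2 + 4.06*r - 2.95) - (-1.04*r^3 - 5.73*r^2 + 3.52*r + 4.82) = 3.64*r^3 + 5.97*r^2 + 0.54*r - 7.77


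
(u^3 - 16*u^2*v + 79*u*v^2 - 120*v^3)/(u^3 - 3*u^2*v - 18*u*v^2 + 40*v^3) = (u^2 - 11*u*v + 24*v^2)/(u^2 + 2*u*v - 8*v^2)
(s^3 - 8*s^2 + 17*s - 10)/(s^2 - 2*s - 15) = (s^2 - 3*s + 2)/(s + 3)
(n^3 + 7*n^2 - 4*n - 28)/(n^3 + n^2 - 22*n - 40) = (n^2 + 5*n - 14)/(n^2 - n - 20)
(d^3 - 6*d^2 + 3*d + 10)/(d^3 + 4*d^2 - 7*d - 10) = (d - 5)/(d + 5)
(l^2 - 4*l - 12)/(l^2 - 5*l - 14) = (l - 6)/(l - 7)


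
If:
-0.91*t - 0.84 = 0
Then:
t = -0.92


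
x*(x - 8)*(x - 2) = x^3 - 10*x^2 + 16*x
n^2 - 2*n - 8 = (n - 4)*(n + 2)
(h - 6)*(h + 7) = h^2 + h - 42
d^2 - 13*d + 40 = (d - 8)*(d - 5)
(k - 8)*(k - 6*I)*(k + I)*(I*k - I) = I*k^4 + 5*k^3 - 9*I*k^3 - 45*k^2 + 14*I*k^2 + 40*k - 54*I*k + 48*I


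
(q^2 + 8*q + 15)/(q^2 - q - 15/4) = 4*(q^2 + 8*q + 15)/(4*q^2 - 4*q - 15)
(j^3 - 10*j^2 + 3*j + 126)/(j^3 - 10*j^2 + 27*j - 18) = (j^2 - 4*j - 21)/(j^2 - 4*j + 3)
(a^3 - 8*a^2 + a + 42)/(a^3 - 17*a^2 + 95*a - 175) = (a^2 - a - 6)/(a^2 - 10*a + 25)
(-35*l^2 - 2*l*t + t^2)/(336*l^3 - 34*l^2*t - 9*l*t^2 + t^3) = (5*l + t)/(-48*l^2 - 2*l*t + t^2)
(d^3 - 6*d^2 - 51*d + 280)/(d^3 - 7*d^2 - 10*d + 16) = (d^2 + 2*d - 35)/(d^2 + d - 2)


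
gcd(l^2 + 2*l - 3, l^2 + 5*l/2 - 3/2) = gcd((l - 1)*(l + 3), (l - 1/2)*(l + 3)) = l + 3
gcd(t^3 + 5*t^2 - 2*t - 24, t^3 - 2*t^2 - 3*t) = 1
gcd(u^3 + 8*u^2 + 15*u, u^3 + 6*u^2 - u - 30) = u^2 + 8*u + 15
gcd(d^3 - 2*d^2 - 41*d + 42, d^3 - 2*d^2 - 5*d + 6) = d - 1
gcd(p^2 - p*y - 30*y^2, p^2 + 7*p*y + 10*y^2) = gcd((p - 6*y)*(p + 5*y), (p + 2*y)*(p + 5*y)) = p + 5*y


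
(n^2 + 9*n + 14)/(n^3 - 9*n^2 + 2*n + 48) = (n + 7)/(n^2 - 11*n + 24)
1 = 1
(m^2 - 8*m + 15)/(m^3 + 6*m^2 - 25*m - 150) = (m - 3)/(m^2 + 11*m + 30)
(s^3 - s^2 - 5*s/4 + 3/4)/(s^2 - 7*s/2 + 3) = (2*s^2 + s - 1)/(2*(s - 2))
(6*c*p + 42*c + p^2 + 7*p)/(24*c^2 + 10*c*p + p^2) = (p + 7)/(4*c + p)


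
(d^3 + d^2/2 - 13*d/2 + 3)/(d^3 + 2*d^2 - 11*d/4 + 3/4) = 2*(d - 2)/(2*d - 1)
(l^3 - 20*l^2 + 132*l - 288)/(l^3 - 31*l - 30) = (l^2 - 14*l + 48)/(l^2 + 6*l + 5)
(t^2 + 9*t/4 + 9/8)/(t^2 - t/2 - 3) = (t + 3/4)/(t - 2)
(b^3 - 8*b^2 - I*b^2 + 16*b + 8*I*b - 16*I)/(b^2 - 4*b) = b - 4 - I + 4*I/b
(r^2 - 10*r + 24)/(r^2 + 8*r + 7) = (r^2 - 10*r + 24)/(r^2 + 8*r + 7)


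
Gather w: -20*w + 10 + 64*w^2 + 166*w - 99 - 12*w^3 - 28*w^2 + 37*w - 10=-12*w^3 + 36*w^2 + 183*w - 99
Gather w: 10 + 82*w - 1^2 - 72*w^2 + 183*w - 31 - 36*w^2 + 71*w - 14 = -108*w^2 + 336*w - 36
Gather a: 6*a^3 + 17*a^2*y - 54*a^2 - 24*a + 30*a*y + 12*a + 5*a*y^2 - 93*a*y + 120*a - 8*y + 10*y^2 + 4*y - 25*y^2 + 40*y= 6*a^3 + a^2*(17*y - 54) + a*(5*y^2 - 63*y + 108) - 15*y^2 + 36*y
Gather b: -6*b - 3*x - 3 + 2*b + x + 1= -4*b - 2*x - 2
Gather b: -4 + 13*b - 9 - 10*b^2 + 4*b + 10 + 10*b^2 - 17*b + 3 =0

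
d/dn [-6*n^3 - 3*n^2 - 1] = 6*n*(-3*n - 1)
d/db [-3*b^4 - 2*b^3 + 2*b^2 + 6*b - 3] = -12*b^3 - 6*b^2 + 4*b + 6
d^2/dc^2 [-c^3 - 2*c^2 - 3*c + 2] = -6*c - 4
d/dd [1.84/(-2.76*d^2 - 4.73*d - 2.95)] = (10.1568*d + 8.7032)/(2.76*d^2 + 4.73*d + 2.95)^2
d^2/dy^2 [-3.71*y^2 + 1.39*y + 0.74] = -7.42000000000000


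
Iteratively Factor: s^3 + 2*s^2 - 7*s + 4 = (s + 4)*(s^2 - 2*s + 1) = (s - 1)*(s + 4)*(s - 1)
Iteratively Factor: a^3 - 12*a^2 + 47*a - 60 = (a - 5)*(a^2 - 7*a + 12) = (a - 5)*(a - 4)*(a - 3)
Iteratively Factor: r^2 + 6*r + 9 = (r + 3)*(r + 3)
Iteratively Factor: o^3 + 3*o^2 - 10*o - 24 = (o - 3)*(o^2 + 6*o + 8) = (o - 3)*(o + 4)*(o + 2)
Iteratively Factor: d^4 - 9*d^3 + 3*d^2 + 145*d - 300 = (d - 3)*(d^3 - 6*d^2 - 15*d + 100) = (d - 5)*(d - 3)*(d^2 - d - 20) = (d - 5)*(d - 3)*(d + 4)*(d - 5)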